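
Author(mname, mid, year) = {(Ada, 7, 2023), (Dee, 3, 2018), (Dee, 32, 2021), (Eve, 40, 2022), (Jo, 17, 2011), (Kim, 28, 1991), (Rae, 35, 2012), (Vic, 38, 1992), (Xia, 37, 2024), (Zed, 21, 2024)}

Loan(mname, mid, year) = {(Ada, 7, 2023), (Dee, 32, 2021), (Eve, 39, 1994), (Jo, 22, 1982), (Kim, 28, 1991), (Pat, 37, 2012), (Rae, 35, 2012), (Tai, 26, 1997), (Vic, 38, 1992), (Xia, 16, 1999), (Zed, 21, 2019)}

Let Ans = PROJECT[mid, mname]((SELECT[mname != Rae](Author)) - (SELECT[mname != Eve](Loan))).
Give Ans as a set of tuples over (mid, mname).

{(17, Jo), (21, Zed), (3, Dee), (37, Xia), (40, Eve)}

Filtering on mname != Rae leaves {(Ada, 7, 2023), (Dee, 3, 2018), (Dee, 32, 2021), (Eve, 40, 2022), (Jo, 17, 2011), (Kim, 28, 1991), (Vic, 38, 1992), (Xia, 37, 2024), (Zed, 21, 2024)}.
Filtering on mname != Eve leaves {(Ada, 7, 2023), (Dee, 32, 2021), (Jo, 22, 1982), (Kim, 28, 1991), (Pat, 37, 2012), (Rae, 35, 2012), (Tai, 26, 1997), (Vic, 38, 1992), (Xia, 16, 1999), (Zed, 21, 2019)}.
Difference: {(Ada, 7, 2023), (Dee, 3, 2018), (Dee, 32, 2021), (Eve, 40, 2022), (Jo, 17, 2011), (Kim, 28, 1991), (Vic, 38, 1992), (Xia, 37, 2024), (Zed, 21, 2024)} with {(Ada, 7, 2023), (Dee, 32, 2021), (Jo, 22, 1982), (Kim, 28, 1991), (Pat, 37, 2012), (Rae, 35, 2012), (Tai, 26, 1997), (Vic, 38, 1992), (Xia, 16, 1999), (Zed, 21, 2019)} → {(Dee, 3, 2018), (Eve, 40, 2022), (Jo, 17, 2011), (Xia, 37, 2024), (Zed, 21, 2024)}
π_{mid, mname} gives {(17, Jo), (21, Zed), (3, Dee), (37, Xia), (40, Eve)}.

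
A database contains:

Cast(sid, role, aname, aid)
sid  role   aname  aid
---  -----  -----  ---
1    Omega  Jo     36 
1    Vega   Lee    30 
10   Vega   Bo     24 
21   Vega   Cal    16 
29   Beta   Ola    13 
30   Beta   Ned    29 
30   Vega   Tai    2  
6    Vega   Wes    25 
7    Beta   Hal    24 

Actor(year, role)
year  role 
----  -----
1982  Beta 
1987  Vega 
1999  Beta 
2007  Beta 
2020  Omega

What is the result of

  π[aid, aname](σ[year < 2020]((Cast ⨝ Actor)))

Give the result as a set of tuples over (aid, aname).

{(13, Ola), (16, Cal), (2, Tai), (24, Bo), (24, Hal), (25, Wes), (29, Ned), (30, Lee)}

Joining Cast and Actor on role yields {(1, Omega, Jo, 36, 2020), (1, Vega, Lee, 30, 1987), (10, Vega, Bo, 24, 1987), (21, Vega, Cal, 16, 1987), (29, Beta, Ola, 13, 1982), (29, Beta, Ola, 13, 1999), (29, Beta, Ola, 13, 2007), (30, Beta, Ned, 29, 1982), (30, Beta, Ned, 29, 1999), (30, Beta, Ned, 29, 2007), (30, Vega, Tai, 2, 1987), (6, Vega, Wes, 25, 1987), (7, Beta, Hal, 24, 1982), (7, Beta, Hal, 24, 1999), (7, Beta, Hal, 24, 2007)}.
Filtering on year < 2020 leaves {(1, Vega, Lee, 30, 1987), (10, Vega, Bo, 24, 1987), (21, Vega, Cal, 16, 1987), (29, Beta, Ola, 13, 1982), (29, Beta, Ola, 13, 1999), (29, Beta, Ola, 13, 2007), (30, Beta, Ned, 29, 1982), (30, Beta, Ned, 29, 1999), (30, Beta, Ned, 29, 2007), (30, Vega, Tai, 2, 1987), (6, Vega, Wes, 25, 1987), (7, Beta, Hal, 24, 1982), (7, Beta, Hal, 24, 1999), (7, Beta, Hal, 24, 2007)}.
π_{aid, aname} gives {(13, Ola), (16, Cal), (2, Tai), (24, Bo), (24, Hal), (25, Wes), (29, Ned), (30, Lee)} (6 duplicate(s) eliminated).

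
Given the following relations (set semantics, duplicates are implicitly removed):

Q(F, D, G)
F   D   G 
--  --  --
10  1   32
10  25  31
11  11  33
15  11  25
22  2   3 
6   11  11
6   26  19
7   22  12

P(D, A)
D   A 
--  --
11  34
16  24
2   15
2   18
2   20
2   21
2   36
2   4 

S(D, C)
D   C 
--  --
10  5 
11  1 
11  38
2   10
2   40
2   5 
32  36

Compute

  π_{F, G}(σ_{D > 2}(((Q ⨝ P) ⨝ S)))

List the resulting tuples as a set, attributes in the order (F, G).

{(11, 33), (15, 25), (6, 11)}

Natural join on D: {(11, 11, 33, 34), (15, 11, 25, 34), (22, 2, 3, 15), (22, 2, 3, 18), (22, 2, 3, 20), (22, 2, 3, 21), (22, 2, 3, 36), (22, 2, 3, 4), (6, 11, 11, 34)}
Natural join on D: {(11, 11, 33, 34, 1), (11, 11, 33, 34, 38), (15, 11, 25, 34, 1), (15, 11, 25, 34, 38), (22, 2, 3, 15, 10), (22, 2, 3, 15, 40), (22, 2, 3, 15, 5), (22, 2, 3, 18, 10), (22, 2, 3, 18, 40), (22, 2, 3, 18, 5), (22, 2, 3, 20, 10), (22, 2, 3, 20, 40), (22, 2, 3, 20, 5), (22, 2, 3, 21, 10), (22, 2, 3, 21, 40), (22, 2, 3, 21, 5), (22, 2, 3, 36, 10), (22, 2, 3, 36, 40), (22, 2, 3, 36, 5), (22, 2, 3, 4, 10), (22, 2, 3, 4, 40), (22, 2, 3, 4, 5), (6, 11, 11, 34, 1), (6, 11, 11, 34, 38)}
Filtering on D > 2 leaves {(11, 11, 33, 34, 1), (11, 11, 33, 34, 38), (15, 11, 25, 34, 1), (15, 11, 25, 34, 38), (6, 11, 11, 34, 1), (6, 11, 11, 34, 38)}.
π_{F, G} gives {(11, 33), (15, 25), (6, 11)} (3 duplicate(s) eliminated).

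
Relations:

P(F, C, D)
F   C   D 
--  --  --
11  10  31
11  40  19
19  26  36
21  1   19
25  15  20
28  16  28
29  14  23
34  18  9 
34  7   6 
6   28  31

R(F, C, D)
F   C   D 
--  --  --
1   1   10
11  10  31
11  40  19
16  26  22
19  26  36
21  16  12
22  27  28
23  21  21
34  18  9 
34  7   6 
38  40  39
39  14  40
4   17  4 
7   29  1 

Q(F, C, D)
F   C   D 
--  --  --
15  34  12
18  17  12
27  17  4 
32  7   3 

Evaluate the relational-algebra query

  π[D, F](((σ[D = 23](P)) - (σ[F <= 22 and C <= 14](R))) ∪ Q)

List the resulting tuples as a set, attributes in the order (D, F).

Selection D = 23: {(29, 14, 23)}
Selection F <= 22 and C <= 14: {(1, 1, 10), (11, 10, 31)}
Set difference of the two operands is {(29, 14, 23)}.
Set union of the two operands is {(15, 34, 12), (18, 17, 12), (27, 17, 4), (29, 14, 23), (32, 7, 3)}.
Keep only column(s) D, F: {(12, 15), (12, 18), (23, 29), (3, 32), (4, 27)}

{(12, 15), (12, 18), (23, 29), (3, 32), (4, 27)}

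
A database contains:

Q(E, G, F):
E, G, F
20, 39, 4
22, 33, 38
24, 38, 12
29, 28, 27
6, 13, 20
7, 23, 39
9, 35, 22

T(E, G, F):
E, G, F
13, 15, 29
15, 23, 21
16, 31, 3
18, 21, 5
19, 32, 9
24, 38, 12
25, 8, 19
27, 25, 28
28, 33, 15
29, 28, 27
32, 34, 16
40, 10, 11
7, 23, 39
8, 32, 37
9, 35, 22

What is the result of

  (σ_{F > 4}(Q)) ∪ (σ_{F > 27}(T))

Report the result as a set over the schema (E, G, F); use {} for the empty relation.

σ[F > 4]: keep tuples satisfying F > 4 → {(22, 33, 38), (24, 38, 12), (29, 28, 27), (6, 13, 20), (7, 23, 39), (9, 35, 22)}
σ[F > 27]: keep tuples satisfying F > 27 → {(13, 15, 29), (27, 25, 28), (7, 23, 39), (8, 32, 37)}
Set union of the two operands is {(13, 15, 29), (22, 33, 38), (24, 38, 12), (27, 25, 28), (29, 28, 27), (6, 13, 20), (7, 23, 39), (8, 32, 37), (9, 35, 22)}.

{(13, 15, 29), (22, 33, 38), (24, 38, 12), (27, 25, 28), (29, 28, 27), (6, 13, 20), (7, 23, 39), (8, 32, 37), (9, 35, 22)}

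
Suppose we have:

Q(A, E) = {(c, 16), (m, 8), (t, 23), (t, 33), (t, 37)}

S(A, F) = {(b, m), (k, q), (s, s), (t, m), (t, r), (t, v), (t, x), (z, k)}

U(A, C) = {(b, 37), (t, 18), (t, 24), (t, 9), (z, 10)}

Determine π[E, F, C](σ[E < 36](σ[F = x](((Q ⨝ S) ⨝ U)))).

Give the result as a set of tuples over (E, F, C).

Q ⋈ S (natural join on A): {(t, 23, m), (t, 23, r), (t, 23, v), (t, 23, x), (t, 33, m), (t, 33, r), (t, 33, v), (t, 33, x), (t, 37, m), (t, 37, r), (t, 37, v), (t, 37, x)}
(Q ⨝ S) ⋈ U (natural join on A): {(t, 23, m, 18), (t, 23, m, 24), (t, 23, m, 9), (t, 23, r, 18), (t, 23, r, 24), (t, 23, r, 9), (t, 23, v, 18), (t, 23, v, 24), (t, 23, v, 9), (t, 23, x, 18), (t, 23, x, 24), (t, 23, x, 9), (t, 33, m, 18), (t, 33, m, 24), (t, 33, m, 9), (t, 33, r, 18), (t, 33, r, 24), (t, 33, r, 9), (t, 33, v, 18), (t, 33, v, 24), (t, 33, v, 9), (t, 33, x, 18), (t, 33, x, 24), (t, 33, x, 9), (t, 37, m, 18), (t, 37, m, 24), (t, 37, m, 9), (t, 37, r, 18), (t, 37, r, 24), (t, 37, r, 9), (t, 37, v, 18), (t, 37, v, 24), (t, 37, v, 9), (t, 37, x, 18), (t, 37, x, 24), (t, 37, x, 9)}
Apply σ_{F = x}; surviving tuples: {(t, 23, x, 18), (t, 23, x, 24), (t, 23, x, 9), (t, 33, x, 18), (t, 33, x, 24), (t, 33, x, 9), (t, 37, x, 18), (t, 37, x, 24), (t, 37, x, 9)}
Apply σ_{E < 36}; surviving tuples: {(t, 23, x, 18), (t, 23, x, 24), (t, 23, x, 9), (t, 33, x, 18), (t, 33, x, 24), (t, 33, x, 9)}
π[E, F, C]: project onto (E, F, C) → {(23, x, 18), (23, x, 24), (23, x, 9), (33, x, 18), (33, x, 24), (33, x, 9)}

{(23, x, 18), (23, x, 24), (23, x, 9), (33, x, 18), (33, x, 24), (33, x, 9)}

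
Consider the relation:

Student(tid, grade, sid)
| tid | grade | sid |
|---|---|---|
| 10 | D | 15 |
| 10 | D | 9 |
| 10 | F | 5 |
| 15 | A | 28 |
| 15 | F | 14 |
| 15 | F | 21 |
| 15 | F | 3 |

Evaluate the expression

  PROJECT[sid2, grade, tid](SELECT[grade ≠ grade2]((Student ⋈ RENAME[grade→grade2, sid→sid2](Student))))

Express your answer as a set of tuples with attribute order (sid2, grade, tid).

{(14, A, 15), (15, F, 10), (21, A, 15), (28, F, 15), (3, A, 15), (5, D, 10), (9, F, 10)}

ρ[grade→grade2, sid→sid2]: schema becomes (tid, grade2, sid2); tuples unchanged.
Natural join on tid: {(10, D, 15, D, 15), (10, D, 15, D, 9), (10, D, 15, F, 5), (10, D, 9, D, 15), (10, D, 9, D, 9), (10, D, 9, F, 5), (10, F, 5, D, 15), (10, F, 5, D, 9), (10, F, 5, F, 5), (15, A, 28, A, 28), (15, A, 28, F, 14), (15, A, 28, F, 21), (15, A, 28, F, 3), (15, F, 14, A, 28), (15, F, 14, F, 14), (15, F, 14, F, 21), (15, F, 14, F, 3), (15, F, 21, A, 28), (15, F, 21, F, 14), (15, F, 21, F, 21), (15, F, 21, F, 3), (15, F, 3, A, 28), (15, F, 3, F, 14), (15, F, 3, F, 21), (15, F, 3, F, 3)}
Apply σ_{grade ≠ grade2}; surviving tuples: {(10, D, 15, F, 5), (10, D, 9, F, 5), (10, F, 5, D, 15), (10, F, 5, D, 9), (15, A, 28, F, 14), (15, A, 28, F, 21), (15, A, 28, F, 3), (15, F, 14, A, 28), (15, F, 21, A, 28), (15, F, 3, A, 28)}
Keep only column(s) sid2, grade, tid (3 duplicate(s) eliminated): {(14, A, 15), (15, F, 10), (21, A, 15), (28, F, 15), (3, A, 15), (5, D, 10), (9, F, 10)}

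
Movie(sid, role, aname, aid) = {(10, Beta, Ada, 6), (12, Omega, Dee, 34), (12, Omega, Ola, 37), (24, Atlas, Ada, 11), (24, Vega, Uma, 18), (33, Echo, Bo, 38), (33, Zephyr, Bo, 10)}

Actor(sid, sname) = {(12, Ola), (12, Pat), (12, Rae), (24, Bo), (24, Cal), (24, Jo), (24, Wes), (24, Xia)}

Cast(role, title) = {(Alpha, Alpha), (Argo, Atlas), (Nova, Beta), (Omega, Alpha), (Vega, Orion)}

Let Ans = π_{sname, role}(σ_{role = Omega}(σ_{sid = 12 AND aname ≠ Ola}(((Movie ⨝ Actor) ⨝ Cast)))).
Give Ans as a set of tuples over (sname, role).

{(Ola, Omega), (Pat, Omega), (Rae, Omega)}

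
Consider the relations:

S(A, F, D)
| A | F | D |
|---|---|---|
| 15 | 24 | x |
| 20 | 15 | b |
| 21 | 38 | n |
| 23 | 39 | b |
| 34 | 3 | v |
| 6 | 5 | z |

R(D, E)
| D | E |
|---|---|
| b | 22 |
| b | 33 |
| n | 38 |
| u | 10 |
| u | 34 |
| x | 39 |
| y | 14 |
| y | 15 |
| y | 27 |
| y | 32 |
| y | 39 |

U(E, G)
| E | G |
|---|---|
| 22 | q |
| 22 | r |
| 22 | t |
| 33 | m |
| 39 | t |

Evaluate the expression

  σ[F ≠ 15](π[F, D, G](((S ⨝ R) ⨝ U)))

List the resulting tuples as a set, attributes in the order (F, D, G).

{(24, x, t), (39, b, m), (39, b, q), (39, b, r), (39, b, t)}

Joining S and R on D yields {(15, 24, x, 39), (20, 15, b, 22), (20, 15, b, 33), (21, 38, n, 38), (23, 39, b, 22), (23, 39, b, 33)}.
Joining (S ⨝ R) and U on E yields {(15, 24, x, 39, t), (20, 15, b, 22, q), (20, 15, b, 22, r), (20, 15, b, 22, t), (20, 15, b, 33, m), (23, 39, b, 22, q), (23, 39, b, 22, r), (23, 39, b, 22, t), (23, 39, b, 33, m)}.
Projecting to F, D, G: {(15, b, m), (15, b, q), (15, b, r), (15, b, t), (24, x, t), (39, b, m), (39, b, q), (39, b, r), (39, b, t)}
σ[F ≠ 15]: keep tuples satisfying F ≠ 15 → {(24, x, t), (39, b, m), (39, b, q), (39, b, r), (39, b, t)}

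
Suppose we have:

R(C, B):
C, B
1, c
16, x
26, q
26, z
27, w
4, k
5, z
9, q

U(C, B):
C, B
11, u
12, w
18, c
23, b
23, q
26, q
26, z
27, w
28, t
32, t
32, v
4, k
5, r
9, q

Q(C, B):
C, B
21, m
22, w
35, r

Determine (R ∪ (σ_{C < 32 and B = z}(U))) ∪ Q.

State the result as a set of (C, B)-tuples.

Filtering on C < 32 and B = z leaves {(26, z)}.
Set union of the two operands is {(1, c), (16, x), (26, q), (26, z), (27, w), (4, k), (5, z), (9, q)}.
Set union of the two operands is {(1, c), (16, x), (21, m), (22, w), (26, q), (26, z), (27, w), (35, r), (4, k), (5, z), (9, q)}.

{(1, c), (16, x), (21, m), (22, w), (26, q), (26, z), (27, w), (35, r), (4, k), (5, z), (9, q)}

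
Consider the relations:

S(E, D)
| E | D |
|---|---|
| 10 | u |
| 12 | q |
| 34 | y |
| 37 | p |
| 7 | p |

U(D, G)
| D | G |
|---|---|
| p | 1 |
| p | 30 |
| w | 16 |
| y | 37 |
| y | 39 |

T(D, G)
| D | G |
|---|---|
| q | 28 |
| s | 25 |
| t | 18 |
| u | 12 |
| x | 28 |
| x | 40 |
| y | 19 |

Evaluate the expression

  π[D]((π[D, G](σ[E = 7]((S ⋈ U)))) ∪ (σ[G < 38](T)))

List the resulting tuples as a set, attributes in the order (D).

{p, q, s, t, u, x, y}

S ⋈ U (natural join on D): {(34, y, 37), (34, y, 39), (37, p, 1), (37, p, 30), (7, p, 1), (7, p, 30)}
Selection E = 7: {(7, p, 1), (7, p, 30)}
Projecting to D, G: {(p, 1), (p, 30)}
Selection G < 38: {(q, 28), (s, 25), (t, 18), (u, 12), (x, 28), (y, 19)}
Taking the union: {(p, 1), (p, 30), (q, 28), (s, 25), (t, 18), (u, 12), (x, 28), (y, 19)}
Projecting to D (1 duplicate(s) eliminated): {p, q, s, t, u, x, y}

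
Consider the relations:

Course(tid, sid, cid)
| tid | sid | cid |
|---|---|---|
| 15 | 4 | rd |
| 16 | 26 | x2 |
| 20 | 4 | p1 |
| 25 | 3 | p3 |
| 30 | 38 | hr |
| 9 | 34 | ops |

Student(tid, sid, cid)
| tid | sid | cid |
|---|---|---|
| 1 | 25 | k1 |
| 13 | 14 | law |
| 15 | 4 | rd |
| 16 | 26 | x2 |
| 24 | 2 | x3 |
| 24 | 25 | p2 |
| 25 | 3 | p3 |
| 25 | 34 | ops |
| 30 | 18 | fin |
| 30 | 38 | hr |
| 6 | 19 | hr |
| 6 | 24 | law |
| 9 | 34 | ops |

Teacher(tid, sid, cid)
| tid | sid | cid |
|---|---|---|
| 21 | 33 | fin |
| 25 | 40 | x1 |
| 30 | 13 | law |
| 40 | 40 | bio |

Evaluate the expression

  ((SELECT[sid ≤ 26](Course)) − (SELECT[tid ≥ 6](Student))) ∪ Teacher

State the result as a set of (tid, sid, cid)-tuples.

{(20, 4, p1), (21, 33, fin), (25, 40, x1), (30, 13, law), (40, 40, bio)}

Selection sid ≤ 26: {(15, 4, rd), (16, 26, x2), (20, 4, p1), (25, 3, p3)}
Selection tid ≥ 6: {(13, 14, law), (15, 4, rd), (16, 26, x2), (24, 2, x3), (24, 25, p2), (25, 3, p3), (25, 34, ops), (30, 18, fin), (30, 38, hr), (6, 19, hr), (6, 24, law), (9, 34, ops)}
Difference: {(15, 4, rd), (16, 26, x2), (20, 4, p1), (25, 3, p3)} with {(13, 14, law), (15, 4, rd), (16, 26, x2), (24, 2, x3), (24, 25, p2), (25, 3, p3), (25, 34, ops), (30, 18, fin), (30, 38, hr), (6, 19, hr), (6, 24, law), (9, 34, ops)} → {(20, 4, p1)}
Union: {(20, 4, p1)} with {(21, 33, fin), (25, 40, x1), (30, 13, law), (40, 40, bio)} → {(20, 4, p1), (21, 33, fin), (25, 40, x1), (30, 13, law), (40, 40, bio)}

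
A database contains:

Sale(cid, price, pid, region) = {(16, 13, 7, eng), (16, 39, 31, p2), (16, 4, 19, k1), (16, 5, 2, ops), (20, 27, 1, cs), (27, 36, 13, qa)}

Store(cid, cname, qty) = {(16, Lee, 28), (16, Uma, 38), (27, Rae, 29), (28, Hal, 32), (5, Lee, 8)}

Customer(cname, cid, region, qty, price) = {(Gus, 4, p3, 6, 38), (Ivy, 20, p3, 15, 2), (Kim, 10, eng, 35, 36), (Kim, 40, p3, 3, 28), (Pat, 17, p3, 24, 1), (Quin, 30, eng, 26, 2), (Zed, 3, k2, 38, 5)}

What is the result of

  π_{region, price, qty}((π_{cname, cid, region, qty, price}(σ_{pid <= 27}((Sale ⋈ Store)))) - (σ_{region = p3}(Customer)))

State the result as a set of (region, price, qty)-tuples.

Sale ⋈ Store (natural join on cid): {(16, 13, 7, eng, Lee, 28), (16, 13, 7, eng, Uma, 38), (16, 39, 31, p2, Lee, 28), (16, 39, 31, p2, Uma, 38), (16, 4, 19, k1, Lee, 28), (16, 4, 19, k1, Uma, 38), (16, 5, 2, ops, Lee, 28), (16, 5, 2, ops, Uma, 38), (27, 36, 13, qa, Rae, 29)}
Filtering on pid <= 27 leaves {(16, 13, 7, eng, Lee, 28), (16, 13, 7, eng, Uma, 38), (16, 4, 19, k1, Lee, 28), (16, 4, 19, k1, Uma, 38), (16, 5, 2, ops, Lee, 28), (16, 5, 2, ops, Uma, 38), (27, 36, 13, qa, Rae, 29)}.
Projecting to cname, cid, region, qty, price: {(Lee, 16, eng, 28, 13), (Lee, 16, k1, 28, 4), (Lee, 16, ops, 28, 5), (Rae, 27, qa, 29, 36), (Uma, 16, eng, 38, 13), (Uma, 16, k1, 38, 4), (Uma, 16, ops, 38, 5)}
Filtering on region = p3 leaves {(Gus, 4, p3, 6, 38), (Ivy, 20, p3, 15, 2), (Kim, 40, p3, 3, 28), (Pat, 17, p3, 24, 1)}.
Difference: {(Lee, 16, eng, 28, 13), (Lee, 16, k1, 28, 4), (Lee, 16, ops, 28, 5), (Rae, 27, qa, 29, 36), (Uma, 16, eng, 38, 13), (Uma, 16, k1, 38, 4), (Uma, 16, ops, 38, 5)} with {(Gus, 4, p3, 6, 38), (Ivy, 20, p3, 15, 2), (Kim, 40, p3, 3, 28), (Pat, 17, p3, 24, 1)} → {(Lee, 16, eng, 28, 13), (Lee, 16, k1, 28, 4), (Lee, 16, ops, 28, 5), (Rae, 27, qa, 29, 36), (Uma, 16, eng, 38, 13), (Uma, 16, k1, 38, 4), (Uma, 16, ops, 38, 5)}
Projecting to region, price, qty: {(eng, 13, 28), (eng, 13, 38), (k1, 4, 28), (k1, 4, 38), (ops, 5, 28), (ops, 5, 38), (qa, 36, 29)}

{(eng, 13, 28), (eng, 13, 38), (k1, 4, 28), (k1, 4, 38), (ops, 5, 28), (ops, 5, 38), (qa, 36, 29)}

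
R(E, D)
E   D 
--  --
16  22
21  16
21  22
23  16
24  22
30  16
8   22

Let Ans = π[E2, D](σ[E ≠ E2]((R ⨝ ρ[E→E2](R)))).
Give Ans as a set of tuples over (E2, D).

{(16, 22), (21, 16), (21, 22), (23, 16), (24, 22), (30, 16), (8, 22)}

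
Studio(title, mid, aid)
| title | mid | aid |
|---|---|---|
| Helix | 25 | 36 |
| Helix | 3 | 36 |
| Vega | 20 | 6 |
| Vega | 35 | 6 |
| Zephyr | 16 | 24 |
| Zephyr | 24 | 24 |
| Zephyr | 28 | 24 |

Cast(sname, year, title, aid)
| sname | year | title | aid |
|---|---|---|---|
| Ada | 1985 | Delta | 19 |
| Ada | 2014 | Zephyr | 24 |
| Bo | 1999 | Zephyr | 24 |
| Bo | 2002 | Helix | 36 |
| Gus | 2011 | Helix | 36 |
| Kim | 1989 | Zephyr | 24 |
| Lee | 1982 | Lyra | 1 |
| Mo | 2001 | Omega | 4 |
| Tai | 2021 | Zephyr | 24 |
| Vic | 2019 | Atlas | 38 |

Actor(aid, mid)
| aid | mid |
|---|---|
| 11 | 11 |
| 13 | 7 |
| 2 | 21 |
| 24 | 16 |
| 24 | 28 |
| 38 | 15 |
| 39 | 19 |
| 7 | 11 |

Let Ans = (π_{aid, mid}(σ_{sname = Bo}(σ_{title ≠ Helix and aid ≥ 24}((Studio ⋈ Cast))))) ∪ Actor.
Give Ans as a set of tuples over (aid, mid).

{(11, 11), (13, 7), (2, 21), (24, 16), (24, 24), (24, 28), (38, 15), (39, 19), (7, 11)}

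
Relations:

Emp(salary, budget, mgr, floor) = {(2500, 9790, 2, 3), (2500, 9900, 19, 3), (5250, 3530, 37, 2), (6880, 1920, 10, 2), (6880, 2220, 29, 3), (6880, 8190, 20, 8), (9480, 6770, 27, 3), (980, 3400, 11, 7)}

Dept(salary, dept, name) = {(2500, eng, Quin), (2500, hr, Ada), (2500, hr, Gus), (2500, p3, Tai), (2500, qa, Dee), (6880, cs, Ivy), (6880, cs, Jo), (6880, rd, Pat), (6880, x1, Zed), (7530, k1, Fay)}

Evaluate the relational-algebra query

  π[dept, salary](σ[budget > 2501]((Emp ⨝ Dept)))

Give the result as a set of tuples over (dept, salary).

{(cs, 6880), (eng, 2500), (hr, 2500), (p3, 2500), (qa, 2500), (rd, 6880), (x1, 6880)}

Natural join on salary: {(2500, 9790, 2, 3, eng, Quin), (2500, 9790, 2, 3, hr, Ada), (2500, 9790, 2, 3, hr, Gus), (2500, 9790, 2, 3, p3, Tai), (2500, 9790, 2, 3, qa, Dee), (2500, 9900, 19, 3, eng, Quin), (2500, 9900, 19, 3, hr, Ada), (2500, 9900, 19, 3, hr, Gus), (2500, 9900, 19, 3, p3, Tai), (2500, 9900, 19, 3, qa, Dee), (6880, 1920, 10, 2, cs, Ivy), (6880, 1920, 10, 2, cs, Jo), (6880, 1920, 10, 2, rd, Pat), (6880, 1920, 10, 2, x1, Zed), (6880, 2220, 29, 3, cs, Ivy), (6880, 2220, 29, 3, cs, Jo), (6880, 2220, 29, 3, rd, Pat), (6880, 2220, 29, 3, x1, Zed), (6880, 8190, 20, 8, cs, Ivy), (6880, 8190, 20, 8, cs, Jo), (6880, 8190, 20, 8, rd, Pat), (6880, 8190, 20, 8, x1, Zed)}
σ[budget > 2501]: keep tuples satisfying budget > 2501 → {(2500, 9790, 2, 3, eng, Quin), (2500, 9790, 2, 3, hr, Ada), (2500, 9790, 2, 3, hr, Gus), (2500, 9790, 2, 3, p3, Tai), (2500, 9790, 2, 3, qa, Dee), (2500, 9900, 19, 3, eng, Quin), (2500, 9900, 19, 3, hr, Ada), (2500, 9900, 19, 3, hr, Gus), (2500, 9900, 19, 3, p3, Tai), (2500, 9900, 19, 3, qa, Dee), (6880, 8190, 20, 8, cs, Ivy), (6880, 8190, 20, 8, cs, Jo), (6880, 8190, 20, 8, rd, Pat), (6880, 8190, 20, 8, x1, Zed)}
Keep only column(s) dept, salary (7 duplicate(s) eliminated): {(cs, 6880), (eng, 2500), (hr, 2500), (p3, 2500), (qa, 2500), (rd, 6880), (x1, 6880)}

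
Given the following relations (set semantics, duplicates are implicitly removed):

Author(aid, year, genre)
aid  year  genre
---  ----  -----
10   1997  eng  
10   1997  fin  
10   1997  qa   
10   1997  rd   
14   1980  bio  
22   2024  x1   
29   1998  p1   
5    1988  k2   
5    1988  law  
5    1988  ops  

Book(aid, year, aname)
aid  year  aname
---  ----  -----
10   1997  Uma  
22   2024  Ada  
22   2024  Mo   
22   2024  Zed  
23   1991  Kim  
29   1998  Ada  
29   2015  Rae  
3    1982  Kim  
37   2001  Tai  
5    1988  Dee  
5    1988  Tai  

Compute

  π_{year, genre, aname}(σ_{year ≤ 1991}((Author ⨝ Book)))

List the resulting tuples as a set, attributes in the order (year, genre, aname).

Author ⋈ Book (natural join on aid, year): {(10, 1997, eng, Uma), (10, 1997, fin, Uma), (10, 1997, qa, Uma), (10, 1997, rd, Uma), (22, 2024, x1, Ada), (22, 2024, x1, Mo), (22, 2024, x1, Zed), (29, 1998, p1, Ada), (5, 1988, k2, Dee), (5, 1988, k2, Tai), (5, 1988, law, Dee), (5, 1988, law, Tai), (5, 1988, ops, Dee), (5, 1988, ops, Tai)}
σ[year ≤ 1991]: keep tuples satisfying year ≤ 1991 → {(5, 1988, k2, Dee), (5, 1988, k2, Tai), (5, 1988, law, Dee), (5, 1988, law, Tai), (5, 1988, ops, Dee), (5, 1988, ops, Tai)}
π_{year, genre, aname} gives {(1988, k2, Dee), (1988, k2, Tai), (1988, law, Dee), (1988, law, Tai), (1988, ops, Dee), (1988, ops, Tai)}.

{(1988, k2, Dee), (1988, k2, Tai), (1988, law, Dee), (1988, law, Tai), (1988, ops, Dee), (1988, ops, Tai)}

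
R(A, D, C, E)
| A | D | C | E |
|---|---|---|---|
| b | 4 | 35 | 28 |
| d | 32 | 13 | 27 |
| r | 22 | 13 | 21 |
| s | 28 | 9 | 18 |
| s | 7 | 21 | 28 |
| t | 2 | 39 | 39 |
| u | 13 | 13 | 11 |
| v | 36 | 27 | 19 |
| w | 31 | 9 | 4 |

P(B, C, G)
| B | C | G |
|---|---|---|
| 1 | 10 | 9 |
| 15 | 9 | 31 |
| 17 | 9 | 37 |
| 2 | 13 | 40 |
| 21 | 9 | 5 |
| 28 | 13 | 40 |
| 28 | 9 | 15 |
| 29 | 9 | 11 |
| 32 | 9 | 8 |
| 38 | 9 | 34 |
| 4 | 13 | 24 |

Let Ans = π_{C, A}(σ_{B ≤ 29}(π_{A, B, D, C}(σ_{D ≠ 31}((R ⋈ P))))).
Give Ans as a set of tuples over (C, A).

Joining R and P on C yields {(d, 32, 13, 27, 2, 40), (d, 32, 13, 27, 28, 40), (d, 32, 13, 27, 4, 24), (r, 22, 13, 21, 2, 40), (r, 22, 13, 21, 28, 40), (r, 22, 13, 21, 4, 24), (s, 28, 9, 18, 15, 31), (s, 28, 9, 18, 17, 37), (s, 28, 9, 18, 21, 5), (s, 28, 9, 18, 28, 15), (s, 28, 9, 18, 29, 11), (s, 28, 9, 18, 32, 8), (s, 28, 9, 18, 38, 34), (u, 13, 13, 11, 2, 40), (u, 13, 13, 11, 28, 40), (u, 13, 13, 11, 4, 24), (w, 31, 9, 4, 15, 31), (w, 31, 9, 4, 17, 37), (w, 31, 9, 4, 21, 5), (w, 31, 9, 4, 28, 15), (w, 31, 9, 4, 29, 11), (w, 31, 9, 4, 32, 8), (w, 31, 9, 4, 38, 34)}.
Apply σ_{D ≠ 31}; surviving tuples: {(d, 32, 13, 27, 2, 40), (d, 32, 13, 27, 28, 40), (d, 32, 13, 27, 4, 24), (r, 22, 13, 21, 2, 40), (r, 22, 13, 21, 28, 40), (r, 22, 13, 21, 4, 24), (s, 28, 9, 18, 15, 31), (s, 28, 9, 18, 17, 37), (s, 28, 9, 18, 21, 5), (s, 28, 9, 18, 28, 15), (s, 28, 9, 18, 29, 11), (s, 28, 9, 18, 32, 8), (s, 28, 9, 18, 38, 34), (u, 13, 13, 11, 2, 40), (u, 13, 13, 11, 28, 40), (u, 13, 13, 11, 4, 24)}
Projecting to A, B, D, C: {(d, 2, 32, 13), (d, 28, 32, 13), (d, 4, 32, 13), (r, 2, 22, 13), (r, 28, 22, 13), (r, 4, 22, 13), (s, 15, 28, 9), (s, 17, 28, 9), (s, 21, 28, 9), (s, 28, 28, 9), (s, 29, 28, 9), (s, 32, 28, 9), (s, 38, 28, 9), (u, 2, 13, 13), (u, 28, 13, 13), (u, 4, 13, 13)}
Apply σ_{B ≤ 29}; surviving tuples: {(d, 2, 32, 13), (d, 28, 32, 13), (d, 4, 32, 13), (r, 2, 22, 13), (r, 28, 22, 13), (r, 4, 22, 13), (s, 15, 28, 9), (s, 17, 28, 9), (s, 21, 28, 9), (s, 28, 28, 9), (s, 29, 28, 9), (u, 2, 13, 13), (u, 28, 13, 13), (u, 4, 13, 13)}
Projecting to C, A (10 duplicate(s) eliminated): {(13, d), (13, r), (13, u), (9, s)}

{(13, d), (13, r), (13, u), (9, s)}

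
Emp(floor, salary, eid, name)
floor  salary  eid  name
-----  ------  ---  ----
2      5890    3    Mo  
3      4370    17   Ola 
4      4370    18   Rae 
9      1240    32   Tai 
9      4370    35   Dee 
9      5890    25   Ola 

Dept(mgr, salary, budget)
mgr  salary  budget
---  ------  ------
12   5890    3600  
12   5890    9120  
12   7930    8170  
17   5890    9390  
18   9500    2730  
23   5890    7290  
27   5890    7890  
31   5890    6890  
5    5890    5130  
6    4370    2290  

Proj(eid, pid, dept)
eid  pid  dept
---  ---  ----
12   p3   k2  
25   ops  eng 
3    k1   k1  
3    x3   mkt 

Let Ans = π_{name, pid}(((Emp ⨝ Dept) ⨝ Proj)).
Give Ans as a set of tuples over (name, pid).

{(Mo, k1), (Mo, x3), (Ola, ops)}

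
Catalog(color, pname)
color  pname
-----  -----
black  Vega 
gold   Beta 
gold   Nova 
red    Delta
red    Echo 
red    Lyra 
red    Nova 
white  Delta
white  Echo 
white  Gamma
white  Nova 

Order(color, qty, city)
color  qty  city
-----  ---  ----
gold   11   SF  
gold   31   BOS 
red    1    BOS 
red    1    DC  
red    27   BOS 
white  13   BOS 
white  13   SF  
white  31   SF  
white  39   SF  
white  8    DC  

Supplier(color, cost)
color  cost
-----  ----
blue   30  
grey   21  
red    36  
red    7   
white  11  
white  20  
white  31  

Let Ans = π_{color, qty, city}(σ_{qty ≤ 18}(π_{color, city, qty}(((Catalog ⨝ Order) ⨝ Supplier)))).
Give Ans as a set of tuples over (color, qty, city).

Natural join on color: {(gold, Beta, 11, SF), (gold, Beta, 31, BOS), (gold, Nova, 11, SF), (gold, Nova, 31, BOS), (red, Delta, 1, BOS), (red, Delta, 1, DC), (red, Delta, 27, BOS), (red, Echo, 1, BOS), (red, Echo, 1, DC), (red, Echo, 27, BOS), (red, Lyra, 1, BOS), (red, Lyra, 1, DC), (red, Lyra, 27, BOS), (red, Nova, 1, BOS), (red, Nova, 1, DC), (red, Nova, 27, BOS), (white, Delta, 13, BOS), (white, Delta, 13, SF), (white, Delta, 31, SF), (white, Delta, 39, SF), (white, Delta, 8, DC), (white, Echo, 13, BOS), (white, Echo, 13, SF), (white, Echo, 31, SF), (white, Echo, 39, SF), (white, Echo, 8, DC), (white, Gamma, 13, BOS), (white, Gamma, 13, SF), (white, Gamma, 31, SF), (white, Gamma, 39, SF), (white, Gamma, 8, DC), (white, Nova, 13, BOS), (white, Nova, 13, SF), (white, Nova, 31, SF), (white, Nova, 39, SF), (white, Nova, 8, DC)}
Natural join on color: {(red, Delta, 1, BOS, 36), (red, Delta, 1, BOS, 7), (red, Delta, 1, DC, 36), (red, Delta, 1, DC, 7), (red, Delta, 27, BOS, 36), (red, Delta, 27, BOS, 7), (red, Echo, 1, BOS, 36), (red, Echo, 1, BOS, 7), (red, Echo, 1, DC, 36), (red, Echo, 1, DC, 7), (red, Echo, 27, BOS, 36), (red, Echo, 27, BOS, 7), (red, Lyra, 1, BOS, 36), (red, Lyra, 1, BOS, 7), (red, Lyra, 1, DC, 36), (red, Lyra, 1, DC, 7), (red, Lyra, 27, BOS, 36), (red, Lyra, 27, BOS, 7), (red, Nova, 1, BOS, 36), (red, Nova, 1, BOS, 7), (red, Nova, 1, DC, 36), (red, Nova, 1, DC, 7), (red, Nova, 27, BOS, 36), (red, Nova, 27, BOS, 7), (white, Delta, 13, BOS, 11), (white, Delta, 13, BOS, 20), (white, Delta, 13, BOS, 31), (white, Delta, 13, SF, 11), (white, Delta, 13, SF, 20), (white, Delta, 13, SF, 31), (white, Delta, 31, SF, 11), (white, Delta, 31, SF, 20), (white, Delta, 31, SF, 31), (white, Delta, 39, SF, 11), (white, Delta, 39, SF, 20), (white, Delta, 39, SF, 31), (white, Delta, 8, DC, 11), (white, Delta, 8, DC, 20), (white, Delta, 8, DC, 31), (white, Echo, 13, BOS, 11), (white, Echo, 13, BOS, 20), (white, Echo, 13, BOS, 31), (white, Echo, 13, SF, 11), (white, Echo, 13, SF, 20), (white, Echo, 13, SF, 31), (white, Echo, 31, SF, 11), (white, Echo, 31, SF, 20), (white, Echo, 31, SF, 31), (white, Echo, 39, SF, 11), (white, Echo, 39, SF, 20), (white, Echo, 39, SF, 31), (white, Echo, 8, DC, 11), (white, Echo, 8, DC, 20), (white, Echo, 8, DC, 31), (white, Gamma, 13, BOS, 11), (white, Gamma, 13, BOS, 20), (white, Gamma, 13, BOS, 31), (white, Gamma, 13, SF, 11), (white, Gamma, 13, SF, 20), (white, Gamma, 13, SF, 31), (white, Gamma, 31, SF, 11), (white, Gamma, 31, SF, 20), (white, Gamma, 31, SF, 31), (white, Gamma, 39, SF, 11), (white, Gamma, 39, SF, 20), (white, Gamma, 39, SF, 31), (white, Gamma, 8, DC, 11), (white, Gamma, 8, DC, 20), (white, Gamma, 8, DC, 31), (white, Nova, 13, BOS, 11), (white, Nova, 13, BOS, 20), (white, Nova, 13, BOS, 31), (white, Nova, 13, SF, 11), (white, Nova, 13, SF, 20), (white, Nova, 13, SF, 31), (white, Nova, 31, SF, 11), (white, Nova, 31, SF, 20), (white, Nova, 31, SF, 31), (white, Nova, 39, SF, 11), (white, Nova, 39, SF, 20), (white, Nova, 39, SF, 31), (white, Nova, 8, DC, 11), (white, Nova, 8, DC, 20), (white, Nova, 8, DC, 31)}
π[color, city, qty]: project onto (color, city, qty) (76 duplicate(s) eliminated) → {(red, BOS, 1), (red, BOS, 27), (red, DC, 1), (white, BOS, 13), (white, DC, 8), (white, SF, 13), (white, SF, 31), (white, SF, 39)}
Filtering on qty ≤ 18 leaves {(red, BOS, 1), (red, DC, 1), (white, BOS, 13), (white, DC, 8), (white, SF, 13)}.
π[color, qty, city]: project onto (color, qty, city) → {(red, 1, BOS), (red, 1, DC), (white, 13, BOS), (white, 13, SF), (white, 8, DC)}

{(red, 1, BOS), (red, 1, DC), (white, 13, BOS), (white, 13, SF), (white, 8, DC)}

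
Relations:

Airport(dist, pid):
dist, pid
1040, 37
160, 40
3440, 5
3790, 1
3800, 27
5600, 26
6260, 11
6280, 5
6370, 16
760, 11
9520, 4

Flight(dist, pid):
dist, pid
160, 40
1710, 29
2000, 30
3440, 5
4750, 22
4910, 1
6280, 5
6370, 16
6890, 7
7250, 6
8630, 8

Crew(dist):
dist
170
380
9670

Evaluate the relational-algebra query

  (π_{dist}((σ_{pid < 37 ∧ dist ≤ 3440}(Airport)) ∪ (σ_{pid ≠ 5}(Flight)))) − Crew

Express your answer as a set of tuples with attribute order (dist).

{160, 1710, 2000, 3440, 4750, 4910, 6370, 6890, 7250, 760, 8630}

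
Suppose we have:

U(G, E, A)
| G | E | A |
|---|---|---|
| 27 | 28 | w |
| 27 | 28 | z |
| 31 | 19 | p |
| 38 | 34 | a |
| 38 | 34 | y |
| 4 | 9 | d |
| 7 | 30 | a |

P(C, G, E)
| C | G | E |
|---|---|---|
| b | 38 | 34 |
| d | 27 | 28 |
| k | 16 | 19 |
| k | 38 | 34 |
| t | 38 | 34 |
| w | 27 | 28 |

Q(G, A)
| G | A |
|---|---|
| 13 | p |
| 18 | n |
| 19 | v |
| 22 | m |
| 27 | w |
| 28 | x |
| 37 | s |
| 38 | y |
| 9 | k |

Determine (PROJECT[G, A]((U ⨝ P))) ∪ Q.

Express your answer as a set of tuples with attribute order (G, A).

U ⋈ P (natural join on G, E): {(27, 28, w, d), (27, 28, w, w), (27, 28, z, d), (27, 28, z, w), (38, 34, a, b), (38, 34, a, k), (38, 34, a, t), (38, 34, y, b), (38, 34, y, k), (38, 34, y, t)}
π_{G, A} gives {(27, w), (27, z), (38, a), (38, y)} (6 duplicate(s) eliminated).
Set union of the two operands is {(13, p), (18, n), (19, v), (22, m), (27, w), (27, z), (28, x), (37, s), (38, a), (38, y), (9, k)}.

{(13, p), (18, n), (19, v), (22, m), (27, w), (27, z), (28, x), (37, s), (38, a), (38, y), (9, k)}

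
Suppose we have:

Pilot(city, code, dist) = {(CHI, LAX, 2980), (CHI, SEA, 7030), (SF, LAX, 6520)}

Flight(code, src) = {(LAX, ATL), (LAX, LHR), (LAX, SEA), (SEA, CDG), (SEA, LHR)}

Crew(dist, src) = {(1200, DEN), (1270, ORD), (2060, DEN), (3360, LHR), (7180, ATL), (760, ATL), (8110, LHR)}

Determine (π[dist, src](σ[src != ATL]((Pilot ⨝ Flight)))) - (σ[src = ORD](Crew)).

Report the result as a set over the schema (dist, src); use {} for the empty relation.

Pilot ⋈ Flight (natural join on code): {(CHI, LAX, 2980, ATL), (CHI, LAX, 2980, LHR), (CHI, LAX, 2980, SEA), (CHI, SEA, 7030, CDG), (CHI, SEA, 7030, LHR), (SF, LAX, 6520, ATL), (SF, LAX, 6520, LHR), (SF, LAX, 6520, SEA)}
σ[src != ATL]: keep tuples satisfying src != ATL → {(CHI, LAX, 2980, LHR), (CHI, LAX, 2980, SEA), (CHI, SEA, 7030, CDG), (CHI, SEA, 7030, LHR), (SF, LAX, 6520, LHR), (SF, LAX, 6520, SEA)}
π_{dist, src} gives {(2980, LHR), (2980, SEA), (6520, LHR), (6520, SEA), (7030, CDG), (7030, LHR)}.
σ[src = ORD]: keep tuples satisfying src = ORD → {(1270, ORD)}
Difference: {(2980, LHR), (2980, SEA), (6520, LHR), (6520, SEA), (7030, CDG), (7030, LHR)} with {(1270, ORD)} → {(2980, LHR), (2980, SEA), (6520, LHR), (6520, SEA), (7030, CDG), (7030, LHR)}

{(2980, LHR), (2980, SEA), (6520, LHR), (6520, SEA), (7030, CDG), (7030, LHR)}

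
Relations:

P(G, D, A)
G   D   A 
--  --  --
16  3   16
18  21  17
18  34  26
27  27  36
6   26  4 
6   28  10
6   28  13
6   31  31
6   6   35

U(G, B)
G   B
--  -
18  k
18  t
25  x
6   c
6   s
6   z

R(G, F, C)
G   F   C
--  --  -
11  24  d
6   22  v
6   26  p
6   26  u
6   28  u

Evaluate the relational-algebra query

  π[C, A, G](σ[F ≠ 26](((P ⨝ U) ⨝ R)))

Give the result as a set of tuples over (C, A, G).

{(u, 10, 6), (u, 13, 6), (u, 31, 6), (u, 35, 6), (u, 4, 6), (v, 10, 6), (v, 13, 6), (v, 31, 6), (v, 35, 6), (v, 4, 6)}

Joining P and U on G yields {(18, 21, 17, k), (18, 21, 17, t), (18, 34, 26, k), (18, 34, 26, t), (6, 26, 4, c), (6, 26, 4, s), (6, 26, 4, z), (6, 28, 10, c), (6, 28, 10, s), (6, 28, 10, z), (6, 28, 13, c), (6, 28, 13, s), (6, 28, 13, z), (6, 31, 31, c), (6, 31, 31, s), (6, 31, 31, z), (6, 6, 35, c), (6, 6, 35, s), (6, 6, 35, z)}.
Joining (P ⨝ U) and R on G yields {(6, 26, 4, c, 22, v), (6, 26, 4, c, 26, p), (6, 26, 4, c, 26, u), (6, 26, 4, c, 28, u), (6, 26, 4, s, 22, v), (6, 26, 4, s, 26, p), (6, 26, 4, s, 26, u), (6, 26, 4, s, 28, u), (6, 26, 4, z, 22, v), (6, 26, 4, z, 26, p), (6, 26, 4, z, 26, u), (6, 26, 4, z, 28, u), (6, 28, 10, c, 22, v), (6, 28, 10, c, 26, p), (6, 28, 10, c, 26, u), (6, 28, 10, c, 28, u), (6, 28, 10, s, 22, v), (6, 28, 10, s, 26, p), (6, 28, 10, s, 26, u), (6, 28, 10, s, 28, u), (6, 28, 10, z, 22, v), (6, 28, 10, z, 26, p), (6, 28, 10, z, 26, u), (6, 28, 10, z, 28, u), (6, 28, 13, c, 22, v), (6, 28, 13, c, 26, p), (6, 28, 13, c, 26, u), (6, 28, 13, c, 28, u), (6, 28, 13, s, 22, v), (6, 28, 13, s, 26, p), (6, 28, 13, s, 26, u), (6, 28, 13, s, 28, u), (6, 28, 13, z, 22, v), (6, 28, 13, z, 26, p), (6, 28, 13, z, 26, u), (6, 28, 13, z, 28, u), (6, 31, 31, c, 22, v), (6, 31, 31, c, 26, p), (6, 31, 31, c, 26, u), (6, 31, 31, c, 28, u), (6, 31, 31, s, 22, v), (6, 31, 31, s, 26, p), (6, 31, 31, s, 26, u), (6, 31, 31, s, 28, u), (6, 31, 31, z, 22, v), (6, 31, 31, z, 26, p), (6, 31, 31, z, 26, u), (6, 31, 31, z, 28, u), (6, 6, 35, c, 22, v), (6, 6, 35, c, 26, p), (6, 6, 35, c, 26, u), (6, 6, 35, c, 28, u), (6, 6, 35, s, 22, v), (6, 6, 35, s, 26, p), (6, 6, 35, s, 26, u), (6, 6, 35, s, 28, u), (6, 6, 35, z, 22, v), (6, 6, 35, z, 26, p), (6, 6, 35, z, 26, u), (6, 6, 35, z, 28, u)}.
Apply σ_{F ≠ 26}; surviving tuples: {(6, 26, 4, c, 22, v), (6, 26, 4, c, 28, u), (6, 26, 4, s, 22, v), (6, 26, 4, s, 28, u), (6, 26, 4, z, 22, v), (6, 26, 4, z, 28, u), (6, 28, 10, c, 22, v), (6, 28, 10, c, 28, u), (6, 28, 10, s, 22, v), (6, 28, 10, s, 28, u), (6, 28, 10, z, 22, v), (6, 28, 10, z, 28, u), (6, 28, 13, c, 22, v), (6, 28, 13, c, 28, u), (6, 28, 13, s, 22, v), (6, 28, 13, s, 28, u), (6, 28, 13, z, 22, v), (6, 28, 13, z, 28, u), (6, 31, 31, c, 22, v), (6, 31, 31, c, 28, u), (6, 31, 31, s, 22, v), (6, 31, 31, s, 28, u), (6, 31, 31, z, 22, v), (6, 31, 31, z, 28, u), (6, 6, 35, c, 22, v), (6, 6, 35, c, 28, u), (6, 6, 35, s, 22, v), (6, 6, 35, s, 28, u), (6, 6, 35, z, 22, v), (6, 6, 35, z, 28, u)}
Keep only column(s) C, A, G (20 duplicate(s) eliminated): {(u, 10, 6), (u, 13, 6), (u, 31, 6), (u, 35, 6), (u, 4, 6), (v, 10, 6), (v, 13, 6), (v, 31, 6), (v, 35, 6), (v, 4, 6)}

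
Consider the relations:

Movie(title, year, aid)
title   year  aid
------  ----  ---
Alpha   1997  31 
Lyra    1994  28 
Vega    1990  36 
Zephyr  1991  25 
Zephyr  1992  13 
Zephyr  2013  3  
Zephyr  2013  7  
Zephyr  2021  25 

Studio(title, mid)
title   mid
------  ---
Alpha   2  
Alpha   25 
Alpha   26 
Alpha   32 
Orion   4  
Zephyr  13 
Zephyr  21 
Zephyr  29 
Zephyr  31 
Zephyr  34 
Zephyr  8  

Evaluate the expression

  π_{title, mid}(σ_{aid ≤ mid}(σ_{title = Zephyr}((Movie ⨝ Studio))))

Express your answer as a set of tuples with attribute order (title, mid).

{(Zephyr, 13), (Zephyr, 21), (Zephyr, 29), (Zephyr, 31), (Zephyr, 34), (Zephyr, 8)}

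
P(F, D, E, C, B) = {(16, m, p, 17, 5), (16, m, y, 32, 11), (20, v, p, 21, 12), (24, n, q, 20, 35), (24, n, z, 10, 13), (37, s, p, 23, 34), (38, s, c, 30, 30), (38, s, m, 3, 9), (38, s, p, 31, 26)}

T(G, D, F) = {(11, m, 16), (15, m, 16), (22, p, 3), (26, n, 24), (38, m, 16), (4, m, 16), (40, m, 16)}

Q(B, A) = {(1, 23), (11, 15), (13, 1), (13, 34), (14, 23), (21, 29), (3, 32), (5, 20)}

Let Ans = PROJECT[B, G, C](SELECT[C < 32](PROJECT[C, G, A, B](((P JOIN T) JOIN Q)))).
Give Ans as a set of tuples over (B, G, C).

{(13, 26, 10), (5, 11, 17), (5, 15, 17), (5, 38, 17), (5, 4, 17), (5, 40, 17)}

Natural join on F, D: {(16, m, p, 17, 5, 11), (16, m, p, 17, 5, 15), (16, m, p, 17, 5, 38), (16, m, p, 17, 5, 4), (16, m, p, 17, 5, 40), (16, m, y, 32, 11, 11), (16, m, y, 32, 11, 15), (16, m, y, 32, 11, 38), (16, m, y, 32, 11, 4), (16, m, y, 32, 11, 40), (24, n, q, 20, 35, 26), (24, n, z, 10, 13, 26)}
Natural join on B: {(16, m, p, 17, 5, 11, 20), (16, m, p, 17, 5, 15, 20), (16, m, p, 17, 5, 38, 20), (16, m, p, 17, 5, 4, 20), (16, m, p, 17, 5, 40, 20), (16, m, y, 32, 11, 11, 15), (16, m, y, 32, 11, 15, 15), (16, m, y, 32, 11, 38, 15), (16, m, y, 32, 11, 4, 15), (16, m, y, 32, 11, 40, 15), (24, n, z, 10, 13, 26, 1), (24, n, z, 10, 13, 26, 34)}
π_{C, G, A, B} gives {(10, 26, 1, 13), (10, 26, 34, 13), (17, 11, 20, 5), (17, 15, 20, 5), (17, 38, 20, 5), (17, 4, 20, 5), (17, 40, 20, 5), (32, 11, 15, 11), (32, 15, 15, 11), (32, 38, 15, 11), (32, 4, 15, 11), (32, 40, 15, 11)}.
Selection C < 32: {(10, 26, 1, 13), (10, 26, 34, 13), (17, 11, 20, 5), (17, 15, 20, 5), (17, 38, 20, 5), (17, 4, 20, 5), (17, 40, 20, 5)}
π_{B, G, C} gives {(13, 26, 10), (5, 11, 17), (5, 15, 17), (5, 38, 17), (5, 4, 17), (5, 40, 17)} (1 duplicate(s) eliminated).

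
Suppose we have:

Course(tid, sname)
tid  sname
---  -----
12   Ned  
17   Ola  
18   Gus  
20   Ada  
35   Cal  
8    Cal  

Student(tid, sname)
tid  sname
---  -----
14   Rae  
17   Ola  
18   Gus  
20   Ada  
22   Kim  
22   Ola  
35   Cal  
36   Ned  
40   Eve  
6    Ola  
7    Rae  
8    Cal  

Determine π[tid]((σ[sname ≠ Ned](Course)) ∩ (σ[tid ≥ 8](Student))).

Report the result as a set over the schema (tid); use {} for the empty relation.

{17, 18, 20, 35, 8}

σ[sname ≠ Ned]: keep tuples satisfying sname ≠ Ned → {(17, Ola), (18, Gus), (20, Ada), (35, Cal), (8, Cal)}
σ[tid ≥ 8]: keep tuples satisfying tid ≥ 8 → {(14, Rae), (17, Ola), (18, Gus), (20, Ada), (22, Kim), (22, Ola), (35, Cal), (36, Ned), (40, Eve), (8, Cal)}
Set intersection of the two operands is {(17, Ola), (18, Gus), (20, Ada), (35, Cal), (8, Cal)}.
π_{tid} gives {17, 18, 20, 35, 8}.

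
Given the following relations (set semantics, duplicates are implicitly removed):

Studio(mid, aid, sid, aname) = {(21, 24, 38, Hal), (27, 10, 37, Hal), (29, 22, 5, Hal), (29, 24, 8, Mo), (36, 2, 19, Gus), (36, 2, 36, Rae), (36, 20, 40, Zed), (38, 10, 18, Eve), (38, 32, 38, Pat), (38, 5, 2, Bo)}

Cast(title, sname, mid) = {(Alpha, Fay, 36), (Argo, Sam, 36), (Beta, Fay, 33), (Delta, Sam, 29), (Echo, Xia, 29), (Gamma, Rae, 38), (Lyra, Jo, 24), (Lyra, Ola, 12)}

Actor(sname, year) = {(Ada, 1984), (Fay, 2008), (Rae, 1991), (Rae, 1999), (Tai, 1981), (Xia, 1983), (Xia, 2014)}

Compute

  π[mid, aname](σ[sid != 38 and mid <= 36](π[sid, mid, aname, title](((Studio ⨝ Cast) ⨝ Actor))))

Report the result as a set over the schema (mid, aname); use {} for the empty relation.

{(29, Hal), (29, Mo), (36, Gus), (36, Rae), (36, Zed)}

Studio ⋈ Cast (natural join on mid): {(29, 22, 5, Hal, Delta, Sam), (29, 22, 5, Hal, Echo, Xia), (29, 24, 8, Mo, Delta, Sam), (29, 24, 8, Mo, Echo, Xia), (36, 2, 19, Gus, Alpha, Fay), (36, 2, 19, Gus, Argo, Sam), (36, 2, 36, Rae, Alpha, Fay), (36, 2, 36, Rae, Argo, Sam), (36, 20, 40, Zed, Alpha, Fay), (36, 20, 40, Zed, Argo, Sam), (38, 10, 18, Eve, Gamma, Rae), (38, 32, 38, Pat, Gamma, Rae), (38, 5, 2, Bo, Gamma, Rae)}
(Studio ⨝ Cast) ⋈ Actor (natural join on sname): {(29, 22, 5, Hal, Echo, Xia, 1983), (29, 22, 5, Hal, Echo, Xia, 2014), (29, 24, 8, Mo, Echo, Xia, 1983), (29, 24, 8, Mo, Echo, Xia, 2014), (36, 2, 19, Gus, Alpha, Fay, 2008), (36, 2, 36, Rae, Alpha, Fay, 2008), (36, 20, 40, Zed, Alpha, Fay, 2008), (38, 10, 18, Eve, Gamma, Rae, 1991), (38, 10, 18, Eve, Gamma, Rae, 1999), (38, 32, 38, Pat, Gamma, Rae, 1991), (38, 32, 38, Pat, Gamma, Rae, 1999), (38, 5, 2, Bo, Gamma, Rae, 1991), (38, 5, 2, Bo, Gamma, Rae, 1999)}
Projecting to sid, mid, aname, title (5 duplicate(s) eliminated): {(18, 38, Eve, Gamma), (19, 36, Gus, Alpha), (2, 38, Bo, Gamma), (36, 36, Rae, Alpha), (38, 38, Pat, Gamma), (40, 36, Zed, Alpha), (5, 29, Hal, Echo), (8, 29, Mo, Echo)}
σ[sid != 38 and mid <= 36]: keep tuples satisfying sid != 38 and mid <= 36 → {(19, 36, Gus, Alpha), (36, 36, Rae, Alpha), (40, 36, Zed, Alpha), (5, 29, Hal, Echo), (8, 29, Mo, Echo)}
Projecting to mid, aname: {(29, Hal), (29, Mo), (36, Gus), (36, Rae), (36, Zed)}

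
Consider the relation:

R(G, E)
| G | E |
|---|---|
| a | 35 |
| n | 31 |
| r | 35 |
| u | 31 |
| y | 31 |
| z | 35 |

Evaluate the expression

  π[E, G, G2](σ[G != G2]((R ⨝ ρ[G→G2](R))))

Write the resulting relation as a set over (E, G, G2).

{(31, n, u), (31, n, y), (31, u, n), (31, u, y), (31, y, n), (31, y, u), (35, a, r), (35, a, z), (35, r, a), (35, r, z), (35, z, a), (35, z, r)}

ρ[G→G2]: schema becomes (G2, E); tuples unchanged.
Joining R and ρ[G→G2](R) on E yields {(a, 35, a), (a, 35, r), (a, 35, z), (n, 31, n), (n, 31, u), (n, 31, y), (r, 35, a), (r, 35, r), (r, 35, z), (u, 31, n), (u, 31, u), (u, 31, y), (y, 31, n), (y, 31, u), (y, 31, y), (z, 35, a), (z, 35, r), (z, 35, z)}.
Apply σ_{G != G2}; surviving tuples: {(a, 35, r), (a, 35, z), (n, 31, u), (n, 31, y), (r, 35, a), (r, 35, z), (u, 31, n), (u, 31, y), (y, 31, n), (y, 31, u), (z, 35, a), (z, 35, r)}
Keep only column(s) E, G, G2: {(31, n, u), (31, n, y), (31, u, n), (31, u, y), (31, y, n), (31, y, u), (35, a, r), (35, a, z), (35, r, a), (35, r, z), (35, z, a), (35, z, r)}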